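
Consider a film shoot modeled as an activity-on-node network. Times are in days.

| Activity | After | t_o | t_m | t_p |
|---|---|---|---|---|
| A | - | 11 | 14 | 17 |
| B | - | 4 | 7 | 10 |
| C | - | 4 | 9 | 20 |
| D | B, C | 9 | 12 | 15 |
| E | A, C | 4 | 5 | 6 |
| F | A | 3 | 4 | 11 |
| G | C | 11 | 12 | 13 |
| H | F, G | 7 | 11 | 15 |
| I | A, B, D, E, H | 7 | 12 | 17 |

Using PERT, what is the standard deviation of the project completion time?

te_A = (11 + 4·14 + 17)/6 = 84/6 = 14; σ²_A = ((17−11)/6)² = 1.000
te_B = (4 + 4·7 + 10)/6 = 42/6 = 7; σ²_B = ((10−4)/6)² = 1.000
te_C = (4 + 4·9 + 20)/6 = 60/6 = 10; σ²_C = ((20−4)/6)² = 7.111
te_D = (9 + 4·12 + 15)/6 = 72/6 = 12; σ²_D = ((15−9)/6)² = 1.000
te_E = (4 + 4·5 + 6)/6 = 30/6 = 5; σ²_E = ((6−4)/6)² = 0.111
te_F = (3 + 4·4 + 11)/6 = 30/6 = 5; σ²_F = ((11−3)/6)² = 1.778
te_G = (11 + 4·12 + 13)/6 = 72/6 = 12; σ²_G = ((13−11)/6)² = 0.111
te_H = (7 + 4·11 + 15)/6 = 66/6 = 11; σ²_H = ((15−7)/6)² = 1.778
te_I = (7 + 4·12 + 17)/6 = 72/6 = 12; σ²_I = ((17−7)/6)² = 2.778

Forward pass:
ES_A = 0; EF_A = 14
ES_B = 0; EF_B = 7
ES_C = 0; EF_C = 10
ES_D = max(EF_B=7, EF_C=10) = 10; EF_D = 10+12 = 22
ES_E = max(EF_A=14, EF_C=10) = 14; EF_E = 14+5 = 19
ES_F = 14; EF_F = 14+5 = 19
ES_G = 10; EF_G = 10+12 = 22
ES_H = max(EF_F=19, EF_G=22) = 22; EF_H = 22+11 = 33
ES_I = max(EF_A=14, EF_B=7, EF_D=22, EF_E=19, EF_H=33) = 33; EF_I = 33+12 = 45
Expected project duration μ = 45 days. Critical path: C → G → H → I.

Variance along critical path = 7.111 + 0.111 + 1.778 + 2.778 = 11.778
σ = √11.778 = 3.432 days

3.43 days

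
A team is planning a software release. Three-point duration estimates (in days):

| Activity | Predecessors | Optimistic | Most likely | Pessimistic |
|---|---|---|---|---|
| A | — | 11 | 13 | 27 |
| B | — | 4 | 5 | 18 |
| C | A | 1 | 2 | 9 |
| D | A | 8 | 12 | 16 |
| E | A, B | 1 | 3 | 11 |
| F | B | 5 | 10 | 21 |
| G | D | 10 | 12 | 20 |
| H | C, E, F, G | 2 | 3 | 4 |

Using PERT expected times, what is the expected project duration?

43 days

te_A = (11 + 4·13 + 27)/6 = 90/6 = 15
te_B = (4 + 4·5 + 18)/6 = 42/6 = 7
te_C = (1 + 4·2 + 9)/6 = 18/6 = 3
te_D = (8 + 4·12 + 16)/6 = 72/6 = 12
te_E = (1 + 4·3 + 11)/6 = 24/6 = 4
te_F = (5 + 4·10 + 21)/6 = 66/6 = 11
te_G = (10 + 4·12 + 20)/6 = 78/6 = 13
te_H = (2 + 4·3 + 4)/6 = 18/6 = 3

Forward pass:
ES_A = 0; EF_A = 15
ES_B = 0; EF_B = 7
ES_C = 15; EF_C = 15+3 = 18
ES_D = 15; EF_D = 15+12 = 27
ES_E = max(EF_A=15, EF_B=7) = 15; EF_E = 15+4 = 19
ES_F = 7; EF_F = 7+11 = 18
ES_G = 27; EF_G = 27+13 = 40
ES_H = max(EF_C=18, EF_E=19, EF_F=18, EF_G=40) = 40; EF_H = 40+3 = 43
Expected project duration μ = 43 days. Critical path: A → D → G → H.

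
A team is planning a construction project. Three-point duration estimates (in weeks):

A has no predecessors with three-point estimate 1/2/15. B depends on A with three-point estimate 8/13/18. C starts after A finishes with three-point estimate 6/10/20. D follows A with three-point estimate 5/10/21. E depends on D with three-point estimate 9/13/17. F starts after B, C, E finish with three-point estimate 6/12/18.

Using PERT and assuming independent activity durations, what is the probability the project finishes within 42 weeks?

te_A = (1 + 4·2 + 15)/6 = 24/6 = 4; σ²_A = ((15−1)/6)² = 5.444
te_B = (8 + 4·13 + 18)/6 = 78/6 = 13; σ²_B = ((18−8)/6)² = 2.778
te_C = (6 + 4·10 + 20)/6 = 66/6 = 11; σ²_C = ((20−6)/6)² = 5.444
te_D = (5 + 4·10 + 21)/6 = 66/6 = 11; σ²_D = ((21−5)/6)² = 7.111
te_E = (9 + 4·13 + 17)/6 = 78/6 = 13; σ²_E = ((17−9)/6)² = 1.778
te_F = (6 + 4·12 + 18)/6 = 72/6 = 12; σ²_F = ((18−6)/6)² = 4.000

Forward pass:
ES_A = 0; EF_A = 4
ES_B = 4; EF_B = 4+13 = 17
ES_C = 4; EF_C = 4+11 = 15
ES_D = 4; EF_D = 4+11 = 15
ES_E = 15; EF_E = 15+13 = 28
ES_F = max(EF_B=17, EF_C=15, EF_E=28) = 28; EF_F = 28+12 = 40
Expected project duration μ = 40 weeks. Critical path: A → D → E → F.

Variance along critical path = 5.444 + 7.111 + 1.778 + 4.000 = 18.333; σ = √18.333 = 4.282 weeks.
Z = (42 − 40) / 4.282 = 0.467
P(T ≤ 42) = Φ(0.467) ≈ 0.680

0.680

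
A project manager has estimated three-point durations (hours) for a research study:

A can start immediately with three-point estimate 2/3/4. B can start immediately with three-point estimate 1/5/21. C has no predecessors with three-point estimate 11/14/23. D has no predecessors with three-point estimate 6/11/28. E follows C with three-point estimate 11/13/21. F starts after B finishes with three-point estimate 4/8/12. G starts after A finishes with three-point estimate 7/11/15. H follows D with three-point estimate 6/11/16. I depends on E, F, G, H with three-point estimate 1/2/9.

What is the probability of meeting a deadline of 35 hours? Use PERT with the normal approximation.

0.847

te_A = (2 + 4·3 + 4)/6 = 18/6 = 3; σ²_A = ((4−2)/6)² = 0.111
te_B = (1 + 4·5 + 21)/6 = 42/6 = 7; σ²_B = ((21−1)/6)² = 11.111
te_C = (11 + 4·14 + 23)/6 = 90/6 = 15; σ²_C = ((23−11)/6)² = 4.000
te_D = (6 + 4·11 + 28)/6 = 78/6 = 13; σ²_D = ((28−6)/6)² = 13.444
te_E = (11 + 4·13 + 21)/6 = 84/6 = 14; σ²_E = ((21−11)/6)² = 2.778
te_F = (4 + 4·8 + 12)/6 = 48/6 = 8; σ²_F = ((12−4)/6)² = 1.778
te_G = (7 + 4·11 + 15)/6 = 66/6 = 11; σ²_G = ((15−7)/6)² = 1.778
te_H = (6 + 4·11 + 16)/6 = 66/6 = 11; σ²_H = ((16−6)/6)² = 2.778
te_I = (1 + 4·2 + 9)/6 = 18/6 = 3; σ²_I = ((9−1)/6)² = 1.778

Forward pass:
ES_A = 0; EF_A = 3
ES_B = 0; EF_B = 7
ES_C = 0; EF_C = 15
ES_D = 0; EF_D = 13
ES_E = 15; EF_E = 15+14 = 29
ES_F = 7; EF_F = 7+8 = 15
ES_G = 3; EF_G = 3+11 = 14
ES_H = 13; EF_H = 13+11 = 24
ES_I = max(EF_E=29, EF_F=15, EF_G=14, EF_H=24) = 29; EF_I = 29+3 = 32
Expected project duration μ = 32 hours. Critical path: C → E → I.

Variance along critical path = 4.000 + 2.778 + 1.778 = 8.556; σ = √8.556 = 2.925 hours.
Z = (35 − 32) / 2.925 = 1.026
P(T ≤ 35) = Φ(1.026) ≈ 0.847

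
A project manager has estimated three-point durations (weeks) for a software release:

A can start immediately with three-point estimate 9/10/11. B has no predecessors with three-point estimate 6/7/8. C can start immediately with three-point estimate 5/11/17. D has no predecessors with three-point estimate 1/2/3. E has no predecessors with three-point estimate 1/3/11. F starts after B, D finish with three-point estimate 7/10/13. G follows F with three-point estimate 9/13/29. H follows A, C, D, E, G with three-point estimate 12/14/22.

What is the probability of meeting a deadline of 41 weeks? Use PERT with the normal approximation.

te_A = (9 + 4·10 + 11)/6 = 60/6 = 10; σ²_A = ((11−9)/6)² = 0.111
te_B = (6 + 4·7 + 8)/6 = 42/6 = 7; σ²_B = ((8−6)/6)² = 0.111
te_C = (5 + 4·11 + 17)/6 = 66/6 = 11; σ²_C = ((17−5)/6)² = 4.000
te_D = (1 + 4·2 + 3)/6 = 12/6 = 2; σ²_D = ((3−1)/6)² = 0.111
te_E = (1 + 4·3 + 11)/6 = 24/6 = 4; σ²_E = ((11−1)/6)² = 2.778
te_F = (7 + 4·10 + 13)/6 = 60/6 = 10; σ²_F = ((13−7)/6)² = 1.000
te_G = (9 + 4·13 + 29)/6 = 90/6 = 15; σ²_G = ((29−9)/6)² = 11.111
te_H = (12 + 4·14 + 22)/6 = 90/6 = 15; σ²_H = ((22−12)/6)² = 2.778

Forward pass:
ES_A = 0; EF_A = 10
ES_B = 0; EF_B = 7
ES_C = 0; EF_C = 11
ES_D = 0; EF_D = 2
ES_E = 0; EF_E = 4
ES_F = max(EF_B=7, EF_D=2) = 7; EF_F = 7+10 = 17
ES_G = 17; EF_G = 17+15 = 32
ES_H = max(EF_A=10, EF_C=11, EF_D=2, EF_E=4, EF_G=32) = 32; EF_H = 32+15 = 47
Expected project duration μ = 47 weeks. Critical path: B → F → G → H.

Variance along critical path = 0.111 + 1.000 + 11.111 + 2.778 = 15.000; σ = √15.000 = 3.873 weeks.
Z = (41 − 47) / 3.873 = -1.549
P(T ≤ 41) = Φ(-1.549) ≈ 0.061

0.061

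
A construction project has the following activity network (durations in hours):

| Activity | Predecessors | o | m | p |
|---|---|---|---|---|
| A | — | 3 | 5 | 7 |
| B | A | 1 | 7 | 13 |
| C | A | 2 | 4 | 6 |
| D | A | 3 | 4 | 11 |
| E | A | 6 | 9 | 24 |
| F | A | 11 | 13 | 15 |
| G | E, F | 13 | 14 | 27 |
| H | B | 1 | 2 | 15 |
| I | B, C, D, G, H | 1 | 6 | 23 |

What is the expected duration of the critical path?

te_A = (3 + 4·5 + 7)/6 = 30/6 = 5
te_B = (1 + 4·7 + 13)/6 = 42/6 = 7
te_C = (2 + 4·4 + 6)/6 = 24/6 = 4
te_D = (3 + 4·4 + 11)/6 = 30/6 = 5
te_E = (6 + 4·9 + 24)/6 = 66/6 = 11
te_F = (11 + 4·13 + 15)/6 = 78/6 = 13
te_G = (13 + 4·14 + 27)/6 = 96/6 = 16
te_H = (1 + 4·2 + 15)/6 = 24/6 = 4
te_I = (1 + 4·6 + 23)/6 = 48/6 = 8

Forward pass:
ES_A = 0; EF_A = 5
ES_B = 5; EF_B = 5+7 = 12
ES_C = 5; EF_C = 5+4 = 9
ES_D = 5; EF_D = 5+5 = 10
ES_E = 5; EF_E = 5+11 = 16
ES_F = 5; EF_F = 5+13 = 18
ES_G = max(EF_E=16, EF_F=18) = 18; EF_G = 18+16 = 34
ES_H = 12; EF_H = 12+4 = 16
ES_I = max(EF_B=12, EF_C=9, EF_D=10, EF_G=34, EF_H=16) = 34; EF_I = 34+8 = 42
Expected project duration μ = 42 hours. Critical path: A → F → G → I.

42 hours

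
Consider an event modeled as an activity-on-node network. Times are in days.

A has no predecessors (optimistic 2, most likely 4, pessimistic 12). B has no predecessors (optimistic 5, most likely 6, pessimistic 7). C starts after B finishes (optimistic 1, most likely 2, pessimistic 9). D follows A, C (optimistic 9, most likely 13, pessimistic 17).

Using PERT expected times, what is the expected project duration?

te_A = (2 + 4·4 + 12)/6 = 30/6 = 5
te_B = (5 + 4·6 + 7)/6 = 36/6 = 6
te_C = (1 + 4·2 + 9)/6 = 18/6 = 3
te_D = (9 + 4·13 + 17)/6 = 78/6 = 13

Forward pass:
ES_A = 0; EF_A = 5
ES_B = 0; EF_B = 6
ES_C = 6; EF_C = 6+3 = 9
ES_D = max(EF_A=5, EF_C=9) = 9; EF_D = 9+13 = 22
Expected project duration μ = 22 days. Critical path: B → C → D.

22 days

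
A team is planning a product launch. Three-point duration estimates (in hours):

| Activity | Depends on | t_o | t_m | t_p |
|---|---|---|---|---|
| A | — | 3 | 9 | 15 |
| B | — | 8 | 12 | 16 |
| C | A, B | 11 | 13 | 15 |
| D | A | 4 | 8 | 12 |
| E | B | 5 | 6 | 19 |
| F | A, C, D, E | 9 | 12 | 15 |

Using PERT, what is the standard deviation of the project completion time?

1.80 hours

te_A = (3 + 4·9 + 15)/6 = 54/6 = 9; σ²_A = ((15−3)/6)² = 4.000
te_B = (8 + 4·12 + 16)/6 = 72/6 = 12; σ²_B = ((16−8)/6)² = 1.778
te_C = (11 + 4·13 + 15)/6 = 78/6 = 13; σ²_C = ((15−11)/6)² = 0.444
te_D = (4 + 4·8 + 12)/6 = 48/6 = 8; σ²_D = ((12−4)/6)² = 1.778
te_E = (5 + 4·6 + 19)/6 = 48/6 = 8; σ²_E = ((19−5)/6)² = 5.444
te_F = (9 + 4·12 + 15)/6 = 72/6 = 12; σ²_F = ((15−9)/6)² = 1.000

Forward pass:
ES_A = 0; EF_A = 9
ES_B = 0; EF_B = 12
ES_C = max(EF_A=9, EF_B=12) = 12; EF_C = 12+13 = 25
ES_D = 9; EF_D = 9+8 = 17
ES_E = 12; EF_E = 12+8 = 20
ES_F = max(EF_A=9, EF_C=25, EF_D=17, EF_E=20) = 25; EF_F = 25+12 = 37
Expected project duration μ = 37 hours. Critical path: B → C → F.

Variance along critical path = 1.778 + 0.444 + 1.000 = 3.222
σ = √3.222 = 1.795 hours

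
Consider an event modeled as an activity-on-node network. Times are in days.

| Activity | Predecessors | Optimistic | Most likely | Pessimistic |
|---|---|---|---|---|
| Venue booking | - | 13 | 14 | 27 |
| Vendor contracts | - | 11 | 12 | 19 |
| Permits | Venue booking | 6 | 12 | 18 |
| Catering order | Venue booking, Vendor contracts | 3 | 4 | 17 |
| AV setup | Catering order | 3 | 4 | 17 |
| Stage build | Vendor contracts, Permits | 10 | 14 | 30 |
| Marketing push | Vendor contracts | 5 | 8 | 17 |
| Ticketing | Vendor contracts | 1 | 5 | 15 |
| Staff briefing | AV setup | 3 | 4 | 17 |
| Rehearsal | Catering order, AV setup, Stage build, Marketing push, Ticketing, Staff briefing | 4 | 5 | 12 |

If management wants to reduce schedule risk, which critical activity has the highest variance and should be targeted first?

te_Venue booking = (13 + 4·14 + 27)/6 = 96/6 = 16; σ²_Venue booking = ((27−13)/6)² = 5.444
te_Vendor contracts = (11 + 4·12 + 19)/6 = 78/6 = 13; σ²_Vendor contracts = ((19−11)/6)² = 1.778
te_Permits = (6 + 4·12 + 18)/6 = 72/6 = 12; σ²_Permits = ((18−6)/6)² = 4.000
te_Catering order = (3 + 4·4 + 17)/6 = 36/6 = 6; σ²_Catering order = ((17−3)/6)² = 5.444
te_AV setup = (3 + 4·4 + 17)/6 = 36/6 = 6; σ²_AV setup = ((17−3)/6)² = 5.444
te_Stage build = (10 + 4·14 + 30)/6 = 96/6 = 16; σ²_Stage build = ((30−10)/6)² = 11.111
te_Marketing push = (5 + 4·8 + 17)/6 = 54/6 = 9; σ²_Marketing push = ((17−5)/6)² = 4.000
te_Ticketing = (1 + 4·5 + 15)/6 = 36/6 = 6; σ²_Ticketing = ((15−1)/6)² = 5.444
te_Staff briefing = (3 + 4·4 + 17)/6 = 36/6 = 6; σ²_Staff briefing = ((17−3)/6)² = 5.444
te_Rehearsal = (4 + 4·5 + 12)/6 = 36/6 = 6; σ²_Rehearsal = ((12−4)/6)² = 1.778

Forward pass:
ES_Venue booking = 0; EF_Venue booking = 16
ES_Vendor contracts = 0; EF_Vendor contracts = 13
ES_Permits = 16; EF_Permits = 16+12 = 28
ES_Catering order = max(EF_Venue booking=16, EF_Vendor contracts=13) = 16; EF_Catering order = 16+6 = 22
ES_AV setup = 22; EF_AV setup = 22+6 = 28
ES_Stage build = max(EF_Vendor contracts=13, EF_Permits=28) = 28; EF_Stage build = 28+16 = 44
ES_Marketing push = 13; EF_Marketing push = 13+9 = 22
ES_Ticketing = 13; EF_Ticketing = 13+6 = 19
ES_Staff briefing = 28; EF_Staff briefing = 28+6 = 34
ES_Rehearsal = max(EF_Catering order=22, EF_AV setup=28, EF_Stage build=44, EF_Marketing push=22, EF_Ticketing=19, EF_Staff briefing=34) = 44; EF_Rehearsal = 44+6 = 50
Expected project duration μ = 50 days. Critical path: Venue booking → Permits → Stage build → Rehearsal.

Variances on critical path: σ²_Venue booking=5.444, σ²_Permits=4.000, σ²_Stage build=11.111, σ²_Rehearsal=1.778.
Largest is σ²_Stage build = 11.111.

Stage build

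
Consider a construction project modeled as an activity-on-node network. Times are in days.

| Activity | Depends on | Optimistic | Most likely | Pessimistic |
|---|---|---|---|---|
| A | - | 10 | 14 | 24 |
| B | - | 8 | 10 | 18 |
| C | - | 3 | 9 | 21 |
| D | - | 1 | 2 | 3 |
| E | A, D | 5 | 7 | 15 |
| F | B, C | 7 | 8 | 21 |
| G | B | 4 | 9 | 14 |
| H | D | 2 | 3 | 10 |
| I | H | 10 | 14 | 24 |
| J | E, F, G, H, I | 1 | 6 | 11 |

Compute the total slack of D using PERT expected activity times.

te_A = (10 + 4·14 + 24)/6 = 90/6 = 15
te_B = (8 + 4·10 + 18)/6 = 66/6 = 11
te_C = (3 + 4·9 + 21)/6 = 60/6 = 10
te_D = (1 + 4·2 + 3)/6 = 12/6 = 2
te_E = (5 + 4·7 + 15)/6 = 48/6 = 8
te_F = (7 + 4·8 + 21)/6 = 60/6 = 10
te_G = (4 + 4·9 + 14)/6 = 54/6 = 9
te_H = (2 + 4·3 + 10)/6 = 24/6 = 4
te_I = (10 + 4·14 + 24)/6 = 90/6 = 15
te_J = (1 + 4·6 + 11)/6 = 36/6 = 6

Forward pass:
ES_A = 0; EF_A = 15
ES_B = 0; EF_B = 11
ES_C = 0; EF_C = 10
ES_D = 0; EF_D = 2
ES_E = max(EF_A=15, EF_D=2) = 15; EF_E = 15+8 = 23
ES_F = max(EF_B=11, EF_C=10) = 11; EF_F = 11+10 = 21
ES_G = 11; EF_G = 11+9 = 20
ES_H = 2; EF_H = 2+4 = 6
ES_I = 6; EF_I = 6+15 = 21
ES_J = max(EF_E=23, EF_F=21, EF_G=20, EF_H=6, EF_I=21) = 23; EF_J = 23+6 = 29
Expected project duration μ = 29 days. Critical path: A → E → J.

Backward pass:
LF_J = 29; LS_J = 29−6 = 23
LF_I = LS_J = 23; LS_I = 23−15 = 8
LF_H = min(LS_I=8, LS_J=23) = 8; LS_H = 8−4 = 4
LF_G = LS_J = 23; LS_G = 23−9 = 14
LF_F = LS_J = 23; LS_F = 23−10 = 13
LF_E = LS_J = 23; LS_E = 23−8 = 15
LF_D = min(LS_E=15, LS_H=4) = 4; LS_D = 4−2 = 2
LF_C = LS_F = 13; LS_C = 13−10 = 3
LF_B = min(LS_F=13, LS_G=14) = 13; LS_B = 13−11 = 2
LF_A = LS_E = 15; LS_A = 15−15 = 0
Slack_D = LS_D − ES_D = 2 − 0 = 2

2 days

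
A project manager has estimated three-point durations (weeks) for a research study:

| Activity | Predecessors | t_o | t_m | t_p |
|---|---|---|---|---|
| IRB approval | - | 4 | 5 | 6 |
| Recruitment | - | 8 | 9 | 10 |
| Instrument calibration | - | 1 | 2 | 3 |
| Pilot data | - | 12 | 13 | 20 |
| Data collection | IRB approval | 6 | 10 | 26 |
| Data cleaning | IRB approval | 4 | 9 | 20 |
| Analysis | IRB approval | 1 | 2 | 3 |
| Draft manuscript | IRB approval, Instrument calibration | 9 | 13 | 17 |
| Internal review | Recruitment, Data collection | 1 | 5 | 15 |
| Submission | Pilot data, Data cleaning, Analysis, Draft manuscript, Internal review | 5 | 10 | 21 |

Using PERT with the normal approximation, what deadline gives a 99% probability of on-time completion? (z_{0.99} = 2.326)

te_IRB approval = (4 + 4·5 + 6)/6 = 30/6 = 5; σ²_IRB approval = ((6−4)/6)² = 0.111
te_Recruitment = (8 + 4·9 + 10)/6 = 54/6 = 9; σ²_Recruitment = ((10−8)/6)² = 0.111
te_Instrument calibration = (1 + 4·2 + 3)/6 = 12/6 = 2; σ²_Instrument calibration = ((3−1)/6)² = 0.111
te_Pilot data = (12 + 4·13 + 20)/6 = 84/6 = 14; σ²_Pilot data = ((20−12)/6)² = 1.778
te_Data collection = (6 + 4·10 + 26)/6 = 72/6 = 12; σ²_Data collection = ((26−6)/6)² = 11.111
te_Data cleaning = (4 + 4·9 + 20)/6 = 60/6 = 10; σ²_Data cleaning = ((20−4)/6)² = 7.111
te_Analysis = (1 + 4·2 + 3)/6 = 12/6 = 2; σ²_Analysis = ((3−1)/6)² = 0.111
te_Draft manuscript = (9 + 4·13 + 17)/6 = 78/6 = 13; σ²_Draft manuscript = ((17−9)/6)² = 1.778
te_Internal review = (1 + 4·5 + 15)/6 = 36/6 = 6; σ²_Internal review = ((15−1)/6)² = 5.444
te_Submission = (5 + 4·10 + 21)/6 = 66/6 = 11; σ²_Submission = ((21−5)/6)² = 7.111

Forward pass:
ES_IRB approval = 0; EF_IRB approval = 5
ES_Recruitment = 0; EF_Recruitment = 9
ES_Instrument calibration = 0; EF_Instrument calibration = 2
ES_Pilot data = 0; EF_Pilot data = 14
ES_Data collection = 5; EF_Data collection = 5+12 = 17
ES_Data cleaning = 5; EF_Data cleaning = 5+10 = 15
ES_Analysis = 5; EF_Analysis = 5+2 = 7
ES_Draft manuscript = max(EF_IRB approval=5, EF_Instrument calibration=2) = 5; EF_Draft manuscript = 5+13 = 18
ES_Internal review = max(EF_Recruitment=9, EF_Data collection=17) = 17; EF_Internal review = 17+6 = 23
ES_Submission = max(EF_Pilot data=14, EF_Data cleaning=15, EF_Analysis=7, EF_Draft manuscript=18, EF_Internal review=23) = 23; EF_Submission = 23+11 = 34
Expected project duration μ = 34 weeks. Critical path: IRB approval → Data collection → Internal review → Submission.

Variance along critical path = 0.111 + 11.111 + 5.444 + 7.111 = 23.778; σ = 4.876 weeks.
D = μ + z·σ = 34 + 2.326·4.876 = 45.3 weeks

45.3 weeks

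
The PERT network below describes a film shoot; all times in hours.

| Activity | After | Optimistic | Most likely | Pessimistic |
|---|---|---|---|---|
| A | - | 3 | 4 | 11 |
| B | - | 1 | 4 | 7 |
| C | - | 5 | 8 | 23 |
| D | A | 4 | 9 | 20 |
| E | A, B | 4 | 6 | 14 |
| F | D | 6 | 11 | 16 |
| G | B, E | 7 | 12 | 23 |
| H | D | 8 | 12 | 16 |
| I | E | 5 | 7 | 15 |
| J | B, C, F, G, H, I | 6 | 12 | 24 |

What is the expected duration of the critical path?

40 hours

te_A = (3 + 4·4 + 11)/6 = 30/6 = 5
te_B = (1 + 4·4 + 7)/6 = 24/6 = 4
te_C = (5 + 4·8 + 23)/6 = 60/6 = 10
te_D = (4 + 4·9 + 20)/6 = 60/6 = 10
te_E = (4 + 4·6 + 14)/6 = 42/6 = 7
te_F = (6 + 4·11 + 16)/6 = 66/6 = 11
te_G = (7 + 4·12 + 23)/6 = 78/6 = 13
te_H = (8 + 4·12 + 16)/6 = 72/6 = 12
te_I = (5 + 4·7 + 15)/6 = 48/6 = 8
te_J = (6 + 4·12 + 24)/6 = 78/6 = 13

Forward pass:
ES_A = 0; EF_A = 5
ES_B = 0; EF_B = 4
ES_C = 0; EF_C = 10
ES_D = 5; EF_D = 5+10 = 15
ES_E = max(EF_A=5, EF_B=4) = 5; EF_E = 5+7 = 12
ES_F = 15; EF_F = 15+11 = 26
ES_G = max(EF_B=4, EF_E=12) = 12; EF_G = 12+13 = 25
ES_H = 15; EF_H = 15+12 = 27
ES_I = 12; EF_I = 12+8 = 20
ES_J = max(EF_B=4, EF_C=10, EF_F=26, EF_G=25, EF_H=27, EF_I=20) = 27; EF_J = 27+13 = 40
Expected project duration μ = 40 hours. Critical path: A → D → H → J.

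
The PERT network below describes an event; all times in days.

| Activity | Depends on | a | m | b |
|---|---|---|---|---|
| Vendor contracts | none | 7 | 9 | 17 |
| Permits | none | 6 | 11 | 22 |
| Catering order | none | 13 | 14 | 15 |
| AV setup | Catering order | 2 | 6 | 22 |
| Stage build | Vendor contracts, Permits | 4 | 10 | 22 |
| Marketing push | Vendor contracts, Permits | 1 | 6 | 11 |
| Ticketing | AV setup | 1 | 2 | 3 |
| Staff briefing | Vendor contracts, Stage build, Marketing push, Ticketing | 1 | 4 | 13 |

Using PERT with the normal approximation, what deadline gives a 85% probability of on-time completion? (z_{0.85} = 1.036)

te_Vendor contracts = (7 + 4·9 + 17)/6 = 60/6 = 10; σ²_Vendor contracts = ((17−7)/6)² = 2.778
te_Permits = (6 + 4·11 + 22)/6 = 72/6 = 12; σ²_Permits = ((22−6)/6)² = 7.111
te_Catering order = (13 + 4·14 + 15)/6 = 84/6 = 14; σ²_Catering order = ((15−13)/6)² = 0.111
te_AV setup = (2 + 4·6 + 22)/6 = 48/6 = 8; σ²_AV setup = ((22−2)/6)² = 11.111
te_Stage build = (4 + 4·10 + 22)/6 = 66/6 = 11; σ²_Stage build = ((22−4)/6)² = 9.000
te_Marketing push = (1 + 4·6 + 11)/6 = 36/6 = 6; σ²_Marketing push = ((11−1)/6)² = 2.778
te_Ticketing = (1 + 4·2 + 3)/6 = 12/6 = 2; σ²_Ticketing = ((3−1)/6)² = 0.111
te_Staff briefing = (1 + 4·4 + 13)/6 = 30/6 = 5; σ²_Staff briefing = ((13−1)/6)² = 4.000

Forward pass:
ES_Vendor contracts = 0; EF_Vendor contracts = 10
ES_Permits = 0; EF_Permits = 12
ES_Catering order = 0; EF_Catering order = 14
ES_AV setup = 14; EF_AV setup = 14+8 = 22
ES_Stage build = max(EF_Vendor contracts=10, EF_Permits=12) = 12; EF_Stage build = 12+11 = 23
ES_Marketing push = max(EF_Vendor contracts=10, EF_Permits=12) = 12; EF_Marketing push = 12+6 = 18
ES_Ticketing = 22; EF_Ticketing = 22+2 = 24
ES_Staff briefing = max(EF_Vendor contracts=10, EF_Stage build=23, EF_Marketing push=18, EF_Ticketing=24) = 24; EF_Staff briefing = 24+5 = 29
Expected project duration μ = 29 days. Critical path: Catering order → AV setup → Ticketing → Staff briefing.

Variance along critical path = 0.111 + 11.111 + 0.111 + 4.000 = 15.333; σ = 3.916 days.
D = μ + z·σ = 29 + 1.036·3.916 = 33.1 days

33.1 days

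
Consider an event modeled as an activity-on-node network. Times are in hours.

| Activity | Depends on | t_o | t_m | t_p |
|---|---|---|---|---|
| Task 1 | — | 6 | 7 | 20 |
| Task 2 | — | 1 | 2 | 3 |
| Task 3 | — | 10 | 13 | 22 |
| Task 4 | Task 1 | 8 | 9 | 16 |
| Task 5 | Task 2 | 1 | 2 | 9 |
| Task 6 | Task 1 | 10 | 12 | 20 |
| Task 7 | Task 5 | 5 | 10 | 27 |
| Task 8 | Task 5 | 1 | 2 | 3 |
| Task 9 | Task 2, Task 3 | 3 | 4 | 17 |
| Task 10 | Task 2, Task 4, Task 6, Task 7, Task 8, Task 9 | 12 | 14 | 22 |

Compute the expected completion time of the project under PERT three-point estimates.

37 hours

te_Task 1 = (6 + 4·7 + 20)/6 = 54/6 = 9
te_Task 2 = (1 + 4·2 + 3)/6 = 12/6 = 2
te_Task 3 = (10 + 4·13 + 22)/6 = 84/6 = 14
te_Task 4 = (8 + 4·9 + 16)/6 = 60/6 = 10
te_Task 5 = (1 + 4·2 + 9)/6 = 18/6 = 3
te_Task 6 = (10 + 4·12 + 20)/6 = 78/6 = 13
te_Task 7 = (5 + 4·10 + 27)/6 = 72/6 = 12
te_Task 8 = (1 + 4·2 + 3)/6 = 12/6 = 2
te_Task 9 = (3 + 4·4 + 17)/6 = 36/6 = 6
te_Task 10 = (12 + 4·14 + 22)/6 = 90/6 = 15

Forward pass:
ES_Task 1 = 0; EF_Task 1 = 9
ES_Task 2 = 0; EF_Task 2 = 2
ES_Task 3 = 0; EF_Task 3 = 14
ES_Task 4 = 9; EF_Task 4 = 9+10 = 19
ES_Task 5 = 2; EF_Task 5 = 2+3 = 5
ES_Task 6 = 9; EF_Task 6 = 9+13 = 22
ES_Task 7 = 5; EF_Task 7 = 5+12 = 17
ES_Task 8 = 5; EF_Task 8 = 5+2 = 7
ES_Task 9 = max(EF_Task 2=2, EF_Task 3=14) = 14; EF_Task 9 = 14+6 = 20
ES_Task 10 = max(EF_Task 2=2, EF_Task 4=19, EF_Task 6=22, EF_Task 7=17, EF_Task 8=7, EF_Task 9=20) = 22; EF_Task 10 = 22+15 = 37
Expected project duration μ = 37 hours. Critical path: Task 1 → Task 6 → Task 10.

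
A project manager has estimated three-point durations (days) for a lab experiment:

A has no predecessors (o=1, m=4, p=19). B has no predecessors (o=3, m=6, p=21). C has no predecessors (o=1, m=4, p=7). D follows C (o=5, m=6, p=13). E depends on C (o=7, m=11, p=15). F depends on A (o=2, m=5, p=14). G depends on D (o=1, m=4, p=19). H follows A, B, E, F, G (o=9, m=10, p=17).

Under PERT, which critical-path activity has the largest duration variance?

G

te_A = (1 + 4·4 + 19)/6 = 36/6 = 6; σ²_A = ((19−1)/6)² = 9.000
te_B = (3 + 4·6 + 21)/6 = 48/6 = 8; σ²_B = ((21−3)/6)² = 9.000
te_C = (1 + 4·4 + 7)/6 = 24/6 = 4; σ²_C = ((7−1)/6)² = 1.000
te_D = (5 + 4·6 + 13)/6 = 42/6 = 7; σ²_D = ((13−5)/6)² = 1.778
te_E = (7 + 4·11 + 15)/6 = 66/6 = 11; σ²_E = ((15−7)/6)² = 1.778
te_F = (2 + 4·5 + 14)/6 = 36/6 = 6; σ²_F = ((14−2)/6)² = 4.000
te_G = (1 + 4·4 + 19)/6 = 36/6 = 6; σ²_G = ((19−1)/6)² = 9.000
te_H = (9 + 4·10 + 17)/6 = 66/6 = 11; σ²_H = ((17−9)/6)² = 1.778

Forward pass:
ES_A = 0; EF_A = 6
ES_B = 0; EF_B = 8
ES_C = 0; EF_C = 4
ES_D = 4; EF_D = 4+7 = 11
ES_E = 4; EF_E = 4+11 = 15
ES_F = 6; EF_F = 6+6 = 12
ES_G = 11; EF_G = 11+6 = 17
ES_H = max(EF_A=6, EF_B=8, EF_E=15, EF_F=12, EF_G=17) = 17; EF_H = 17+11 = 28
Expected project duration μ = 28 days. Critical path: C → D → G → H.

Variances on critical path: σ²_C=1.000, σ²_D=1.778, σ²_G=9.000, σ²_H=1.778.
Largest is σ²_G = 9.000.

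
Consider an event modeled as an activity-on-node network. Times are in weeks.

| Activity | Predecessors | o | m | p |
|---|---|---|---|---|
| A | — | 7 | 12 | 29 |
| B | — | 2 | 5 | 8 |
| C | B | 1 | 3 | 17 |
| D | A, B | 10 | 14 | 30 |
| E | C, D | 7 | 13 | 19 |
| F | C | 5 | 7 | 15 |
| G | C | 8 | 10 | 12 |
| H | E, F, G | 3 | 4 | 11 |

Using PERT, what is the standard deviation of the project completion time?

5.51 weeks

te_A = (7 + 4·12 + 29)/6 = 84/6 = 14; σ²_A = ((29−7)/6)² = 13.444
te_B = (2 + 4·5 + 8)/6 = 30/6 = 5; σ²_B = ((8−2)/6)² = 1.000
te_C = (1 + 4·3 + 17)/6 = 30/6 = 5; σ²_C = ((17−1)/6)² = 7.111
te_D = (10 + 4·14 + 30)/6 = 96/6 = 16; σ²_D = ((30−10)/6)² = 11.111
te_E = (7 + 4·13 + 19)/6 = 78/6 = 13; σ²_E = ((19−7)/6)² = 4.000
te_F = (5 + 4·7 + 15)/6 = 48/6 = 8; σ²_F = ((15−5)/6)² = 2.778
te_G = (8 + 4·10 + 12)/6 = 60/6 = 10; σ²_G = ((12−8)/6)² = 0.444
te_H = (3 + 4·4 + 11)/6 = 30/6 = 5; σ²_H = ((11−3)/6)² = 1.778

Forward pass:
ES_A = 0; EF_A = 14
ES_B = 0; EF_B = 5
ES_C = 5; EF_C = 5+5 = 10
ES_D = max(EF_A=14, EF_B=5) = 14; EF_D = 14+16 = 30
ES_E = max(EF_C=10, EF_D=30) = 30; EF_E = 30+13 = 43
ES_F = 10; EF_F = 10+8 = 18
ES_G = 10; EF_G = 10+10 = 20
ES_H = max(EF_E=43, EF_F=18, EF_G=20) = 43; EF_H = 43+5 = 48
Expected project duration μ = 48 weeks. Critical path: A → D → E → H.

Variance along critical path = 13.444 + 11.111 + 4.000 + 1.778 = 30.333
σ = √30.333 = 5.508 weeks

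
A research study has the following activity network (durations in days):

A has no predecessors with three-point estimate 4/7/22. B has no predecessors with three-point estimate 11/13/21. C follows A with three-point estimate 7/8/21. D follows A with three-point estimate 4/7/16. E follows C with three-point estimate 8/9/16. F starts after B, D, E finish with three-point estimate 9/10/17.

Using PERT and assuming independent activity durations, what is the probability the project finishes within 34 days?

0.079

te_A = (4 + 4·7 + 22)/6 = 54/6 = 9; σ²_A = ((22−4)/6)² = 9.000
te_B = (11 + 4·13 + 21)/6 = 84/6 = 14; σ²_B = ((21−11)/6)² = 2.778
te_C = (7 + 4·8 + 21)/6 = 60/6 = 10; σ²_C = ((21−7)/6)² = 5.444
te_D = (4 + 4·7 + 16)/6 = 48/6 = 8; σ²_D = ((16−4)/6)² = 4.000
te_E = (8 + 4·9 + 16)/6 = 60/6 = 10; σ²_E = ((16−8)/6)² = 1.778
te_F = (9 + 4·10 + 17)/6 = 66/6 = 11; σ²_F = ((17−9)/6)² = 1.778

Forward pass:
ES_A = 0; EF_A = 9
ES_B = 0; EF_B = 14
ES_C = 9; EF_C = 9+10 = 19
ES_D = 9; EF_D = 9+8 = 17
ES_E = 19; EF_E = 19+10 = 29
ES_F = max(EF_B=14, EF_D=17, EF_E=29) = 29; EF_F = 29+11 = 40
Expected project duration μ = 40 days. Critical path: A → C → E → F.

Variance along critical path = 9.000 + 5.444 + 1.778 + 1.778 = 18.000; σ = √18.000 = 4.243 days.
Z = (34 − 40) / 4.243 = -1.414
P(T ≤ 34) = Φ(-1.414) ≈ 0.079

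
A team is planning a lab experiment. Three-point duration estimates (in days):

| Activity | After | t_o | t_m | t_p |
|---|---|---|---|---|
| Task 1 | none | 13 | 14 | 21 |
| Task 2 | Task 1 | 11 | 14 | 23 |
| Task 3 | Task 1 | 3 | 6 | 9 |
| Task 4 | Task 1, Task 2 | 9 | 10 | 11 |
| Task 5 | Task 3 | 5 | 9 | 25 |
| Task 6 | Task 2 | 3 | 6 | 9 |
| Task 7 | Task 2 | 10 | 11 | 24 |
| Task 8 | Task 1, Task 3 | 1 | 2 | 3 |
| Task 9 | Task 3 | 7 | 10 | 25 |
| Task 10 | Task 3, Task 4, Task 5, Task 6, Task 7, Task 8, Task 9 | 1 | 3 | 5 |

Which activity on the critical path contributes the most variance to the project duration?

te_Task 1 = (13 + 4·14 + 21)/6 = 90/6 = 15; σ²_Task 1 = ((21−13)/6)² = 1.778
te_Task 2 = (11 + 4·14 + 23)/6 = 90/6 = 15; σ²_Task 2 = ((23−11)/6)² = 4.000
te_Task 3 = (3 + 4·6 + 9)/6 = 36/6 = 6; σ²_Task 3 = ((9−3)/6)² = 1.000
te_Task 4 = (9 + 4·10 + 11)/6 = 60/6 = 10; σ²_Task 4 = ((11−9)/6)² = 0.111
te_Task 5 = (5 + 4·9 + 25)/6 = 66/6 = 11; σ²_Task 5 = ((25−5)/6)² = 11.111
te_Task 6 = (3 + 4·6 + 9)/6 = 36/6 = 6; σ²_Task 6 = ((9−3)/6)² = 1.000
te_Task 7 = (10 + 4·11 + 24)/6 = 78/6 = 13; σ²_Task 7 = ((24−10)/6)² = 5.444
te_Task 8 = (1 + 4·2 + 3)/6 = 12/6 = 2; σ²_Task 8 = ((3−1)/6)² = 0.111
te_Task 9 = (7 + 4·10 + 25)/6 = 72/6 = 12; σ²_Task 9 = ((25−7)/6)² = 9.000
te_Task 10 = (1 + 4·3 + 5)/6 = 18/6 = 3; σ²_Task 10 = ((5−1)/6)² = 0.444

Forward pass:
ES_Task 1 = 0; EF_Task 1 = 15
ES_Task 2 = 15; EF_Task 2 = 15+15 = 30
ES_Task 3 = 15; EF_Task 3 = 15+6 = 21
ES_Task 4 = max(EF_Task 1=15, EF_Task 2=30) = 30; EF_Task 4 = 30+10 = 40
ES_Task 5 = 21; EF_Task 5 = 21+11 = 32
ES_Task 6 = 30; EF_Task 6 = 30+6 = 36
ES_Task 7 = 30; EF_Task 7 = 30+13 = 43
ES_Task 8 = max(EF_Task 1=15, EF_Task 3=21) = 21; EF_Task 8 = 21+2 = 23
ES_Task 9 = 21; EF_Task 9 = 21+12 = 33
ES_Task 10 = max(EF_Task 3=21, EF_Task 4=40, EF_Task 5=32, EF_Task 6=36, EF_Task 7=43, EF_Task 8=23, EF_Task 9=33) = 43; EF_Task 10 = 43+3 = 46
Expected project duration μ = 46 days. Critical path: Task 1 → Task 2 → Task 7 → Task 10.

Variances on critical path: σ²_Task 1=1.778, σ²_Task 2=4.000, σ²_Task 7=5.444, σ²_Task 10=0.444.
Largest is σ²_Task 7 = 5.444.

Task 7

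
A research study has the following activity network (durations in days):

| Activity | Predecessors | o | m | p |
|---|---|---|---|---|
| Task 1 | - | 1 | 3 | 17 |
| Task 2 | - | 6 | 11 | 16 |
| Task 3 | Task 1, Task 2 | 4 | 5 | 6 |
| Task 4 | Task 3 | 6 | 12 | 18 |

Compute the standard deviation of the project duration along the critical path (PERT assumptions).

te_Task 1 = (1 + 4·3 + 17)/6 = 30/6 = 5; σ²_Task 1 = ((17−1)/6)² = 7.111
te_Task 2 = (6 + 4·11 + 16)/6 = 66/6 = 11; σ²_Task 2 = ((16−6)/6)² = 2.778
te_Task 3 = (4 + 4·5 + 6)/6 = 30/6 = 5; σ²_Task 3 = ((6−4)/6)² = 0.111
te_Task 4 = (6 + 4·12 + 18)/6 = 72/6 = 12; σ²_Task 4 = ((18−6)/6)² = 4.000

Forward pass:
ES_Task 1 = 0; EF_Task 1 = 5
ES_Task 2 = 0; EF_Task 2 = 11
ES_Task 3 = max(EF_Task 1=5, EF_Task 2=11) = 11; EF_Task 3 = 11+5 = 16
ES_Task 4 = 16; EF_Task 4 = 16+12 = 28
Expected project duration μ = 28 days. Critical path: Task 2 → Task 3 → Task 4.

Variance along critical path = 2.778 + 0.111 + 4.000 = 6.889
σ = √6.889 = 2.625 days

2.62 days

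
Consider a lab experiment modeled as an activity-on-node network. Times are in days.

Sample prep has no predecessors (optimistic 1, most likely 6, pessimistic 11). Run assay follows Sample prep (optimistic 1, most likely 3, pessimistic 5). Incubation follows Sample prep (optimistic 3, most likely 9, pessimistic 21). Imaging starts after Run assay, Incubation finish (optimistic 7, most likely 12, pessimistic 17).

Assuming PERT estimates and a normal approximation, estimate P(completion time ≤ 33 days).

0.905

te_Sample prep = (1 + 4·6 + 11)/6 = 36/6 = 6; σ²_Sample prep = ((11−1)/6)² = 2.778
te_Run assay = (1 + 4·3 + 5)/6 = 18/6 = 3; σ²_Run assay = ((5−1)/6)² = 0.444
te_Incubation = (3 + 4·9 + 21)/6 = 60/6 = 10; σ²_Incubation = ((21−3)/6)² = 9.000
te_Imaging = (7 + 4·12 + 17)/6 = 72/6 = 12; σ²_Imaging = ((17−7)/6)² = 2.778

Forward pass:
ES_Sample prep = 0; EF_Sample prep = 6
ES_Run assay = 6; EF_Run assay = 6+3 = 9
ES_Incubation = 6; EF_Incubation = 6+10 = 16
ES_Imaging = max(EF_Run assay=9, EF_Incubation=16) = 16; EF_Imaging = 16+12 = 28
Expected project duration μ = 28 days. Critical path: Sample prep → Incubation → Imaging.

Variance along critical path = 2.778 + 9.000 + 2.778 = 14.556; σ = √14.556 = 3.815 days.
Z = (33 − 28) / 3.815 = 1.311
P(T ≤ 33) = Φ(1.311) ≈ 0.905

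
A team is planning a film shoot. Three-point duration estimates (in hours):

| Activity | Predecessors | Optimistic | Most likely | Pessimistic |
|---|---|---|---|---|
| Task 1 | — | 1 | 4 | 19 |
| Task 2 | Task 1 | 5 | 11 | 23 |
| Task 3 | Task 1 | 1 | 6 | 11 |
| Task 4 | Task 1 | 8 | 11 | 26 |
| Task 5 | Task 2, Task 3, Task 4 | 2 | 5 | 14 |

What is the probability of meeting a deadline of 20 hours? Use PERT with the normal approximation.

te_Task 1 = (1 + 4·4 + 19)/6 = 36/6 = 6; σ²_Task 1 = ((19−1)/6)² = 9.000
te_Task 2 = (5 + 4·11 + 23)/6 = 72/6 = 12; σ²_Task 2 = ((23−5)/6)² = 9.000
te_Task 3 = (1 + 4·6 + 11)/6 = 36/6 = 6; σ²_Task 3 = ((11−1)/6)² = 2.778
te_Task 4 = (8 + 4·11 + 26)/6 = 78/6 = 13; σ²_Task 4 = ((26−8)/6)² = 9.000
te_Task 5 = (2 + 4·5 + 14)/6 = 36/6 = 6; σ²_Task 5 = ((14−2)/6)² = 4.000

Forward pass:
ES_Task 1 = 0; EF_Task 1 = 6
ES_Task 2 = 6; EF_Task 2 = 6+12 = 18
ES_Task 3 = 6; EF_Task 3 = 6+6 = 12
ES_Task 4 = 6; EF_Task 4 = 6+13 = 19
ES_Task 5 = max(EF_Task 2=18, EF_Task 3=12, EF_Task 4=19) = 19; EF_Task 5 = 19+6 = 25
Expected project duration μ = 25 hours. Critical path: Task 1 → Task 4 → Task 5.

Variance along critical path = 9.000 + 9.000 + 4.000 = 22.000; σ = √22.000 = 4.690 hours.
Z = (20 − 25) / 4.690 = -1.066
P(T ≤ 20) = Φ(-1.066) ≈ 0.143

0.143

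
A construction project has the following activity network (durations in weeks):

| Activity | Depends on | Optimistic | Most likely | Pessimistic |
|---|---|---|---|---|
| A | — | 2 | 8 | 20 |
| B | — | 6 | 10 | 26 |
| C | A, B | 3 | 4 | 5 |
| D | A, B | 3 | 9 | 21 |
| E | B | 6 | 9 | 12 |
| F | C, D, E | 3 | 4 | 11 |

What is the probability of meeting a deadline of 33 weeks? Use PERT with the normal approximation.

te_A = (2 + 4·8 + 20)/6 = 54/6 = 9; σ²_A = ((20−2)/6)² = 9.000
te_B = (6 + 4·10 + 26)/6 = 72/6 = 12; σ²_B = ((26−6)/6)² = 11.111
te_C = (3 + 4·4 + 5)/6 = 24/6 = 4; σ²_C = ((5−3)/6)² = 0.111
te_D = (3 + 4·9 + 21)/6 = 60/6 = 10; σ²_D = ((21−3)/6)² = 9.000
te_E = (6 + 4·9 + 12)/6 = 54/6 = 9; σ²_E = ((12−6)/6)² = 1.000
te_F = (3 + 4·4 + 11)/6 = 30/6 = 5; σ²_F = ((11−3)/6)² = 1.778

Forward pass:
ES_A = 0; EF_A = 9
ES_B = 0; EF_B = 12
ES_C = max(EF_A=9, EF_B=12) = 12; EF_C = 12+4 = 16
ES_D = max(EF_A=9, EF_B=12) = 12; EF_D = 12+10 = 22
ES_E = 12; EF_E = 12+9 = 21
ES_F = max(EF_C=16, EF_D=22, EF_E=21) = 22; EF_F = 22+5 = 27
Expected project duration μ = 27 weeks. Critical path: B → D → F.

Variance along critical path = 11.111 + 9.000 + 1.778 = 21.889; σ = √21.889 = 4.679 weeks.
Z = (33 − 27) / 4.679 = 1.282
P(T ≤ 33) = Φ(1.282) ≈ 0.900

0.900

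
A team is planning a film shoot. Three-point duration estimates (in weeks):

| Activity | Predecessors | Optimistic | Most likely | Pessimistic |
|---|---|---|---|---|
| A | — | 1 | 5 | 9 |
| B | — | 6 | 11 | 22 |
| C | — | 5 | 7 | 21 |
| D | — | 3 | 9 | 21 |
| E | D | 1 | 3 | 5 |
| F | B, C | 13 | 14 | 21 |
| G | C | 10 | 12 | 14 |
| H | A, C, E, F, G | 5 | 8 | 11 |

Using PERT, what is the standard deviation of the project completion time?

3.14 weeks

te_A = (1 + 4·5 + 9)/6 = 30/6 = 5; σ²_A = ((9−1)/6)² = 1.778
te_B = (6 + 4·11 + 22)/6 = 72/6 = 12; σ²_B = ((22−6)/6)² = 7.111
te_C = (5 + 4·7 + 21)/6 = 54/6 = 9; σ²_C = ((21−5)/6)² = 7.111
te_D = (3 + 4·9 + 21)/6 = 60/6 = 10; σ²_D = ((21−3)/6)² = 9.000
te_E = (1 + 4·3 + 5)/6 = 18/6 = 3; σ²_E = ((5−1)/6)² = 0.444
te_F = (13 + 4·14 + 21)/6 = 90/6 = 15; σ²_F = ((21−13)/6)² = 1.778
te_G = (10 + 4·12 + 14)/6 = 72/6 = 12; σ²_G = ((14−10)/6)² = 0.444
te_H = (5 + 4·8 + 11)/6 = 48/6 = 8; σ²_H = ((11−5)/6)² = 1.000

Forward pass:
ES_A = 0; EF_A = 5
ES_B = 0; EF_B = 12
ES_C = 0; EF_C = 9
ES_D = 0; EF_D = 10
ES_E = 10; EF_E = 10+3 = 13
ES_F = max(EF_B=12, EF_C=9) = 12; EF_F = 12+15 = 27
ES_G = 9; EF_G = 9+12 = 21
ES_H = max(EF_A=5, EF_C=9, EF_E=13, EF_F=27, EF_G=21) = 27; EF_H = 27+8 = 35
Expected project duration μ = 35 weeks. Critical path: B → F → H.

Variance along critical path = 7.111 + 1.778 + 1.000 = 9.889
σ = √9.889 = 3.145 weeks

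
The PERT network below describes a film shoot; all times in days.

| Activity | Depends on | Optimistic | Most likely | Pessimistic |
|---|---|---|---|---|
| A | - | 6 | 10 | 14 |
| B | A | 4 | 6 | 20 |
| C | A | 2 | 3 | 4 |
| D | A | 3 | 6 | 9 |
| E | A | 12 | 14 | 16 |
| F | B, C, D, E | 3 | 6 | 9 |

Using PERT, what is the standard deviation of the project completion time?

te_A = (6 + 4·10 + 14)/6 = 60/6 = 10; σ²_A = ((14−6)/6)² = 1.778
te_B = (4 + 4·6 + 20)/6 = 48/6 = 8; σ²_B = ((20−4)/6)² = 7.111
te_C = (2 + 4·3 + 4)/6 = 18/6 = 3; σ²_C = ((4−2)/6)² = 0.111
te_D = (3 + 4·6 + 9)/6 = 36/6 = 6; σ²_D = ((9−3)/6)² = 1.000
te_E = (12 + 4·14 + 16)/6 = 84/6 = 14; σ²_E = ((16−12)/6)² = 0.444
te_F = (3 + 4·6 + 9)/6 = 36/6 = 6; σ²_F = ((9−3)/6)² = 1.000

Forward pass:
ES_A = 0; EF_A = 10
ES_B = 10; EF_B = 10+8 = 18
ES_C = 10; EF_C = 10+3 = 13
ES_D = 10; EF_D = 10+6 = 16
ES_E = 10; EF_E = 10+14 = 24
ES_F = max(EF_B=18, EF_C=13, EF_D=16, EF_E=24) = 24; EF_F = 24+6 = 30
Expected project duration μ = 30 days. Critical path: A → E → F.

Variance along critical path = 1.778 + 0.444 + 1.000 = 3.222
σ = √3.222 = 1.795 days

1.80 days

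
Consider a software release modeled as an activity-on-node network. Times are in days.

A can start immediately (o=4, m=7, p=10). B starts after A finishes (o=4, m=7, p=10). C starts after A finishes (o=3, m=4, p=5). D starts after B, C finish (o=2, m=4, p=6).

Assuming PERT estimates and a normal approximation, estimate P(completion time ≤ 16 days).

0.100

te_A = (4 + 4·7 + 10)/6 = 42/6 = 7; σ²_A = ((10−4)/6)² = 1.000
te_B = (4 + 4·7 + 10)/6 = 42/6 = 7; σ²_B = ((10−4)/6)² = 1.000
te_C = (3 + 4·4 + 5)/6 = 24/6 = 4; σ²_C = ((5−3)/6)² = 0.111
te_D = (2 + 4·4 + 6)/6 = 24/6 = 4; σ²_D = ((6−2)/6)² = 0.444

Forward pass:
ES_A = 0; EF_A = 7
ES_B = 7; EF_B = 7+7 = 14
ES_C = 7; EF_C = 7+4 = 11
ES_D = max(EF_B=14, EF_C=11) = 14; EF_D = 14+4 = 18
Expected project duration μ = 18 days. Critical path: A → B → D.

Variance along critical path = 1.000 + 1.000 + 0.444 = 2.444; σ = √2.444 = 1.563 days.
Z = (16 − 18) / 1.563 = -1.279
P(T ≤ 16) = Φ(-1.279) ≈ 0.100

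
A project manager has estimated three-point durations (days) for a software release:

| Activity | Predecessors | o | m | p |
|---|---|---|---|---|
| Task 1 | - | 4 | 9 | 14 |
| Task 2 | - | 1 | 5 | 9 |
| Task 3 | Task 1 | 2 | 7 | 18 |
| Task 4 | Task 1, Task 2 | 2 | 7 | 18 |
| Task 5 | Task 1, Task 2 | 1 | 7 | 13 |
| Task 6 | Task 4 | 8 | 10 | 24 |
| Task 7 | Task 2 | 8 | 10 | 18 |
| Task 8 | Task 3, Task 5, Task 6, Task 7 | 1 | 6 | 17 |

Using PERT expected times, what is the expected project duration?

te_Task 1 = (4 + 4·9 + 14)/6 = 54/6 = 9
te_Task 2 = (1 + 4·5 + 9)/6 = 30/6 = 5
te_Task 3 = (2 + 4·7 + 18)/6 = 48/6 = 8
te_Task 4 = (2 + 4·7 + 18)/6 = 48/6 = 8
te_Task 5 = (1 + 4·7 + 13)/6 = 42/6 = 7
te_Task 6 = (8 + 4·10 + 24)/6 = 72/6 = 12
te_Task 7 = (8 + 4·10 + 18)/6 = 66/6 = 11
te_Task 8 = (1 + 4·6 + 17)/6 = 42/6 = 7

Forward pass:
ES_Task 1 = 0; EF_Task 1 = 9
ES_Task 2 = 0; EF_Task 2 = 5
ES_Task 3 = 9; EF_Task 3 = 9+8 = 17
ES_Task 4 = max(EF_Task 1=9, EF_Task 2=5) = 9; EF_Task 4 = 9+8 = 17
ES_Task 5 = max(EF_Task 1=9, EF_Task 2=5) = 9; EF_Task 5 = 9+7 = 16
ES_Task 6 = 17; EF_Task 6 = 17+12 = 29
ES_Task 7 = 5; EF_Task 7 = 5+11 = 16
ES_Task 8 = max(EF_Task 3=17, EF_Task 5=16, EF_Task 6=29, EF_Task 7=16) = 29; EF_Task 8 = 29+7 = 36
Expected project duration μ = 36 days. Critical path: Task 1 → Task 4 → Task 6 → Task 8.

36 days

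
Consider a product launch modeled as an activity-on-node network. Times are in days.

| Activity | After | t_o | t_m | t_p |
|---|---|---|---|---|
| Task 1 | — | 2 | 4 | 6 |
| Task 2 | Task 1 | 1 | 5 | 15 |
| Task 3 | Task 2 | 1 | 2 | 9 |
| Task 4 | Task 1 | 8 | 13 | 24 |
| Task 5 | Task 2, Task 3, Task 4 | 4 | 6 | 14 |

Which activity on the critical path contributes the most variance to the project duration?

te_Task 1 = (2 + 4·4 + 6)/6 = 24/6 = 4; σ²_Task 1 = ((6−2)/6)² = 0.444
te_Task 2 = (1 + 4·5 + 15)/6 = 36/6 = 6; σ²_Task 2 = ((15−1)/6)² = 5.444
te_Task 3 = (1 + 4·2 + 9)/6 = 18/6 = 3; σ²_Task 3 = ((9−1)/6)² = 1.778
te_Task 4 = (8 + 4·13 + 24)/6 = 84/6 = 14; σ²_Task 4 = ((24−8)/6)² = 7.111
te_Task 5 = (4 + 4·6 + 14)/6 = 42/6 = 7; σ²_Task 5 = ((14−4)/6)² = 2.778

Forward pass:
ES_Task 1 = 0; EF_Task 1 = 4
ES_Task 2 = 4; EF_Task 2 = 4+6 = 10
ES_Task 3 = 10; EF_Task 3 = 10+3 = 13
ES_Task 4 = 4; EF_Task 4 = 4+14 = 18
ES_Task 5 = max(EF_Task 2=10, EF_Task 3=13, EF_Task 4=18) = 18; EF_Task 5 = 18+7 = 25
Expected project duration μ = 25 days. Critical path: Task 1 → Task 4 → Task 5.

Variances on critical path: σ²_Task 1=0.444, σ²_Task 4=7.111, σ²_Task 5=2.778.
Largest is σ²_Task 4 = 7.111.

Task 4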